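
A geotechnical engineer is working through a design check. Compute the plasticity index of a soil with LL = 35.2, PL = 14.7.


Result: 20.5

Derivation:
Using PI = LL - PL
PI = 35.2 - 14.7
PI = 20.5


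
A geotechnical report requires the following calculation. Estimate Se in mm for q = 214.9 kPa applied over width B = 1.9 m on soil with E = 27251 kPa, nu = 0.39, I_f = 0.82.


Result: 10.418 mm

Derivation:
Using Se = q * B * (1 - nu^2) * I_f / E
1 - nu^2 = 1 - 0.39^2 = 0.8479
Se = 214.9 * 1.9 * 0.8479 * 0.82 / 27251
Se = 0.010418 m
Convert to mm: Se = 0.010418 * 1000 = 10.418 mm


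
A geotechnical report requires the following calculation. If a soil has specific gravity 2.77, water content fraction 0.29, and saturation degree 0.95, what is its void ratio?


Using the relation e = Gs * w / S
e = 2.77 * 0.29 / 0.95
e = 0.8456


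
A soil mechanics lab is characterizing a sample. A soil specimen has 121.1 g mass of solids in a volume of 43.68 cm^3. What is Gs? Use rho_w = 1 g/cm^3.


Using Gs = m_s / (V_s * rho_w)
Since rho_w = 1 g/cm^3:
Gs = 121.1 / 43.68
Gs = 2.772


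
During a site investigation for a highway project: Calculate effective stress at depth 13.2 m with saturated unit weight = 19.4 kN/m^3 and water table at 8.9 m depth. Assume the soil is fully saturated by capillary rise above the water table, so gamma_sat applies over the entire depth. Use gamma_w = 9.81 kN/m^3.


Result: 213.9 kPa

Derivation:
Total stress = gamma_sat * depth
sigma = 19.4 * 13.2 = 256.08 kPa
Pore water pressure u = gamma_w * (depth - d_wt)
u = 9.81 * (13.2 - 8.9) = 42.183 kPa
Effective stress = sigma - u
sigma' = 256.08 - 42.183 = 213.9 kPa


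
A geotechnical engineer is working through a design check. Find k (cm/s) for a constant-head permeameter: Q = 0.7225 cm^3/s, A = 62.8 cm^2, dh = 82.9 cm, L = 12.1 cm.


Compute hydraulic gradient:
i = dh / L = 82.9 / 12.1 = 6.85124
Then apply Darcy's law:
k = Q / (A * i)
k = 0.7225 / (62.8 * 6.85124)
k = 0.7225 / 430.258
k = 0.001679 cm/s


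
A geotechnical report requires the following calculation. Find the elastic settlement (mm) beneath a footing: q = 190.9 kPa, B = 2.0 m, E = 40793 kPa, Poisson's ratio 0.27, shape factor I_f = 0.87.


Result: 7.549 mm

Derivation:
Using Se = q * B * (1 - nu^2) * I_f / E
1 - nu^2 = 1 - 0.27^2 = 0.9271
Se = 190.9 * 2.0 * 0.9271 * 0.87 / 40793
Se = 0.007549 m
Convert to mm: Se = 0.007549 * 1000 = 7.549 mm


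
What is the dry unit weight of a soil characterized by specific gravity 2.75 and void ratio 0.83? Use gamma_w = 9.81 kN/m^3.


Using gamma_d = Gs * gamma_w / (1 + e)
gamma_d = 2.75 * 9.81 / (1 + 0.83)
gamma_d = 2.75 * 9.81 / 1.83
gamma_d = 14.742 kN/m^3


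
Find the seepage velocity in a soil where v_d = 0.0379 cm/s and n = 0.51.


Result: 0.07431 cm/s

Derivation:
Using v_s = v_d / n
v_s = 0.0379 / 0.51
v_s = 0.07431 cm/s


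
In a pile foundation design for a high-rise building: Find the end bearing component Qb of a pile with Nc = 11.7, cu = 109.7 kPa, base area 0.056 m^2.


Using Qb = Nc * cu * Ab
Qb = 11.7 * 109.7 * 0.056
Qb = 71.88 kN


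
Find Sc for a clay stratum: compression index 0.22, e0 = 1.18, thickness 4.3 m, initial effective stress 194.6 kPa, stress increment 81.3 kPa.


Using Sc = Cc * H / (1 + e0) * log10((sigma0 + delta_sigma) / sigma0)
Stress ratio = (194.6 + 81.3) / 194.6 = 1.41778
log10(1.41778) = 0.151609
Cc * H / (1 + e0) = 0.22 * 4.3 / (1 + 1.18) = 0.433945
Sc = 0.433945 * 0.151609
Sc = 0.0658 m


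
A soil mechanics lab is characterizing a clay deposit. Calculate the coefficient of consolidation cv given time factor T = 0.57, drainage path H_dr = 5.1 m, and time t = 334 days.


Using cv = T * H_dr^2 / t
H_dr^2 = 5.1^2 = 26.01
cv = 0.57 * 26.01 / 334
cv = 0.04439 m^2/day


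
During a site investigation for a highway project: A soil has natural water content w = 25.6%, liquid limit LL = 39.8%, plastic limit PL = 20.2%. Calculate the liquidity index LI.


First compute the plasticity index:
PI = LL - PL = 39.8 - 20.2 = 19.6
Then compute the liquidity index:
LI = (w - PL) / PI
LI = (25.6 - 20.2) / 19.6
LI = 0.276


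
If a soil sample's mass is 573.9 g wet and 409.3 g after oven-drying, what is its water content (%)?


Using w = (m_wet - m_dry) / m_dry * 100
m_wet - m_dry = 573.9 - 409.3 = 164.6 g
w = 164.6 / 409.3 * 100
w = 40.22 %


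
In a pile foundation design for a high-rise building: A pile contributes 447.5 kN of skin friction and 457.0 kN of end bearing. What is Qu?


Using Qu = Qf + Qb
Qu = 447.5 + 457.0
Qu = 904.5 kN


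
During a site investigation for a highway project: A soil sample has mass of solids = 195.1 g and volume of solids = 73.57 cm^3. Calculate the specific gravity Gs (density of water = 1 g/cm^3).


Using Gs = m_s / (V_s * rho_w)
Since rho_w = 1 g/cm^3:
Gs = 195.1 / 73.57
Gs = 2.652


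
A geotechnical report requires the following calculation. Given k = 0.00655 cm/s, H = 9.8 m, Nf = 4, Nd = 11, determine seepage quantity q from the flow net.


Convert k to m/s for unit consistency with H:
k = 0.00655 cm/s = 0.00655 / 100 m/s = 6.55e-05 m/s
Using q = k * H * Nf / Nd
Nf / Nd = 4 / 11 = 0.3636
q = 6.55e-05 * 9.8 * 0.3636
q = 0.0002334 m^3/s per m


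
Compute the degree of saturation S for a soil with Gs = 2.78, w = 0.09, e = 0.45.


Result: 0.556

Derivation:
Using S = Gs * w / e
S = 2.78 * 0.09 / 0.45
S = 0.556


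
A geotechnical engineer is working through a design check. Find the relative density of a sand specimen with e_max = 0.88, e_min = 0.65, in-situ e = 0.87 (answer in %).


Using Dr = (e_max - e) / (e_max - e_min) * 100
e_max - e = 0.88 - 0.87 = 0.01
e_max - e_min = 0.88 - 0.65 = 0.23
Dr = 0.01 / 0.23 * 100
Dr = 4.35 %


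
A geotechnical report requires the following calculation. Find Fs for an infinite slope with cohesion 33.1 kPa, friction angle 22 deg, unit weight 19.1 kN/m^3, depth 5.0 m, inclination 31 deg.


Using Fs = c / (gamma*H*sin(beta)*cos(beta)) + tan(phi)/tan(beta)
Cohesion contribution = 33.1 / (19.1*5.0*sin(31)*cos(31))
Cohesion contribution = 0.78509
Friction contribution = tan(22)/tan(31) = 0.672413
Fs = 0.78509 + 0.672413
Fs = 1.458


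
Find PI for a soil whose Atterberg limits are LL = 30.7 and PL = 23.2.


Using PI = LL - PL
PI = 30.7 - 23.2
PI = 7.5


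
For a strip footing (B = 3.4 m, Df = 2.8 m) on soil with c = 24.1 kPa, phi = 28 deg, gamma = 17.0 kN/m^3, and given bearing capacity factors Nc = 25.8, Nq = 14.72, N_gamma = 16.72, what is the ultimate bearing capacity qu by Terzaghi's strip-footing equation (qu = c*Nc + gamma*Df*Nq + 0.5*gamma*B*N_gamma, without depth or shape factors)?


Compute qu = c*Nc + gamma*Df*Nq + 0.5*gamma*B*N_gamma
Term 1: 24.1 * 25.8 = 621.78
Term 2: 17.0 * 2.8 * 14.72 = 700.672
Term 3: 0.5 * 17.0 * 3.4 * 16.72 = 483.208
qu = 621.78 + 700.672 + 483.208
qu = 1805.66 kPa


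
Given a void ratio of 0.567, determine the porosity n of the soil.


Using the relation n = e / (1 + e)
n = 0.567 / (1 + 0.567)
n = 0.567 / 1.567
n = 0.3618


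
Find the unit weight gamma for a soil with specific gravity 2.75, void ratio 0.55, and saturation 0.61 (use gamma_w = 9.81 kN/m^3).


Using gamma = gamma_w * (Gs + S*e) / (1 + e)
Numerator: Gs + S*e = 2.75 + 0.61*0.55 = 3.0855
Denominator: 1 + e = 1 + 0.55 = 1.55
gamma = 9.81 * 3.0855 / 1.55
gamma = 19.528 kN/m^3


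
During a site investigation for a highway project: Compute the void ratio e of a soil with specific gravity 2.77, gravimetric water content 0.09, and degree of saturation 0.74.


Using the relation e = Gs * w / S
e = 2.77 * 0.09 / 0.74
e = 0.3369


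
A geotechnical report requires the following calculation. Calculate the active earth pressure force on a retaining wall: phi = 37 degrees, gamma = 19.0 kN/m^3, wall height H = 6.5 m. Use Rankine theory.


Compute active earth pressure coefficient:
Ka = tan^2(45 - phi/2) = tan^2(26.5) = 0.248584
Compute active force:
Pa = 0.5 * Ka * gamma * H^2
Pa = 0.5 * 0.248584 * 19.0 * 6.5^2
Pa = 99.78 kN/m


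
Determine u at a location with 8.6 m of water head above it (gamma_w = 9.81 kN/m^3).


Result: 84.37 kPa

Derivation:
Using u = gamma_w * h_w
u = 9.81 * 8.6
u = 84.37 kPa


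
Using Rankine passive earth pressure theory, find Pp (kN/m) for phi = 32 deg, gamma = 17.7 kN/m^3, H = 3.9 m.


Compute passive earth pressure coefficient:
Kp = tan^2(45 + phi/2) = tan^2(61.0) = 3.254588
Compute passive force:
Pp = 0.5 * Kp * gamma * H^2
Pp = 0.5 * 3.254588 * 17.7 * 3.9^2
Pp = 438.1 kN/m


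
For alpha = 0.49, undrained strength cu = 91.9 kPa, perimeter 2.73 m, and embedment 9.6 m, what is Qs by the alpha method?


Using Qs = alpha * cu * perimeter * L
Qs = 0.49 * 91.9 * 2.73 * 9.6
Qs = 1180.17 kN


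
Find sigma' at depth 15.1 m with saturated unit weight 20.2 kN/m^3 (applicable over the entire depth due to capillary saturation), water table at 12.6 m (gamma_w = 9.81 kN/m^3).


Total stress = gamma_sat * depth
sigma = 20.2 * 15.1 = 305.02 kPa
Pore water pressure u = gamma_w * (depth - d_wt)
u = 9.81 * (15.1 - 12.6) = 24.525 kPa
Effective stress = sigma - u
sigma' = 305.02 - 24.525 = 280.5 kPa


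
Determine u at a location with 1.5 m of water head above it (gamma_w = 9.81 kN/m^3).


Result: 14.71 kPa

Derivation:
Using u = gamma_w * h_w
u = 9.81 * 1.5
u = 14.71 kPa


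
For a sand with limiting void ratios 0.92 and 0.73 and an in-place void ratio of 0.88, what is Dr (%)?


Using Dr = (e_max - e) / (e_max - e_min) * 100
e_max - e = 0.92 - 0.88 = 0.04
e_max - e_min = 0.92 - 0.73 = 0.19
Dr = 0.04 / 0.19 * 100
Dr = 21.05 %


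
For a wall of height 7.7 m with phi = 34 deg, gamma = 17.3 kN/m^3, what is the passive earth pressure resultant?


Compute passive earth pressure coefficient:
Kp = tan^2(45 + phi/2) = tan^2(62.0) = 3.537132
Compute passive force:
Pp = 0.5 * Kp * gamma * H^2
Pp = 0.5 * 3.537132 * 17.3 * 7.7^2
Pp = 1814.05 kN/m


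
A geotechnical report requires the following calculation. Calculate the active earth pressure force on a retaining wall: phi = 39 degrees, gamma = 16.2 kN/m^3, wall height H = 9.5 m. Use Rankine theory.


Compute active earth pressure coefficient:
Ka = tan^2(45 - phi/2) = tan^2(25.5) = 0.227506
Compute active force:
Pa = 0.5 * Ka * gamma * H^2
Pa = 0.5 * 0.227506 * 16.2 * 9.5^2
Pa = 166.31 kN/m


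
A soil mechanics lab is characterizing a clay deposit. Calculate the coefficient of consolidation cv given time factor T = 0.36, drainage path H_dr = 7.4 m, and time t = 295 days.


Using cv = T * H_dr^2 / t
H_dr^2 = 7.4^2 = 54.76
cv = 0.36 * 54.76 / 295
cv = 0.06683 m^2/day


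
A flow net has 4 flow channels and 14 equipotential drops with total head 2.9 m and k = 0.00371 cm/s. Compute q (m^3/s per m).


Result: 3.074e-05 m^3/s per m

Derivation:
Convert k to m/s for unit consistency with H:
k = 0.00371 cm/s = 0.00371 / 100 m/s = 3.71e-05 m/s
Using q = k * H * Nf / Nd
Nf / Nd = 4 / 14 = 0.2857
q = 3.71e-05 * 2.9 * 0.2857
q = 3.074e-05 m^3/s per m


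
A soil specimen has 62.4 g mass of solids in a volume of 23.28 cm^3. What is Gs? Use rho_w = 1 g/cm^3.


Using Gs = m_s / (V_s * rho_w)
Since rho_w = 1 g/cm^3:
Gs = 62.4 / 23.28
Gs = 2.68


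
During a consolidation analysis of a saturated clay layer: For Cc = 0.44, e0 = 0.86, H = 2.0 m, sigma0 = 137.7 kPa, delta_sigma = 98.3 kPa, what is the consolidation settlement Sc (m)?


Using Sc = Cc * H / (1 + e0) * log10((sigma0 + delta_sigma) / sigma0)
Stress ratio = (137.7 + 98.3) / 137.7 = 1.71387
log10(1.71387) = 0.233978
Cc * H / (1 + e0) = 0.44 * 2.0 / (1 + 0.86) = 0.473118
Sc = 0.473118 * 0.233978
Sc = 0.1107 m


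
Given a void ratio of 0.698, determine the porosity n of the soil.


Using the relation n = e / (1 + e)
n = 0.698 / (1 + 0.698)
n = 0.698 / 1.698
n = 0.4111


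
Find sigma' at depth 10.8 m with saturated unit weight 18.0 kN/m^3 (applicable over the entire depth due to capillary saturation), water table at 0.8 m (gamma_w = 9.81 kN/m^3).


Total stress = gamma_sat * depth
sigma = 18.0 * 10.8 = 194.4 kPa
Pore water pressure u = gamma_w * (depth - d_wt)
u = 9.81 * (10.8 - 0.8) = 98.1 kPa
Effective stress = sigma - u
sigma' = 194.4 - 98.1 = 96.3 kPa


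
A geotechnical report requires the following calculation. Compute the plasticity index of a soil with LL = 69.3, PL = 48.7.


Using PI = LL - PL
PI = 69.3 - 48.7
PI = 20.6


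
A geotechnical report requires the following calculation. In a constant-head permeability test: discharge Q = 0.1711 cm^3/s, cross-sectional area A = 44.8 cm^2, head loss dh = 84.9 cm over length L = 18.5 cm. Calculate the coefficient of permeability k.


Compute hydraulic gradient:
i = dh / L = 84.9 / 18.5 = 4.58919
Then apply Darcy's law:
k = Q / (A * i)
k = 0.1711 / (44.8 * 4.58919)
k = 0.1711 / 205.596
k = 0.000832 cm/s


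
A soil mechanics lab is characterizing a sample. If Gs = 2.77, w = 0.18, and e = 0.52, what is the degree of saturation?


Result: 0.9588

Derivation:
Using S = Gs * w / e
S = 2.77 * 0.18 / 0.52
S = 0.9588


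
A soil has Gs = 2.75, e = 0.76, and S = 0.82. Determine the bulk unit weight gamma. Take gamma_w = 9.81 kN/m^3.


Result: 18.802 kN/m^3

Derivation:
Using gamma = gamma_w * (Gs + S*e) / (1 + e)
Numerator: Gs + S*e = 2.75 + 0.82*0.76 = 3.3732
Denominator: 1 + e = 1 + 0.76 = 1.76
gamma = 9.81 * 3.3732 / 1.76
gamma = 18.802 kN/m^3


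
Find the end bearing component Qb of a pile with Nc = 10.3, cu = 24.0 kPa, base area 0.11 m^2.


Result: 27.19 kN

Derivation:
Using Qb = Nc * cu * Ab
Qb = 10.3 * 24.0 * 0.11
Qb = 27.19 kN


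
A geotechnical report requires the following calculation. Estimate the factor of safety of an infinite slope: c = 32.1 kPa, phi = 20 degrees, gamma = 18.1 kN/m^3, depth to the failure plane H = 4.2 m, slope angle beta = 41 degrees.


Using Fs = c / (gamma*H*sin(beta)*cos(beta)) + tan(phi)/tan(beta)
Cohesion contribution = 32.1 / (18.1*4.2*sin(41)*cos(41))
Cohesion contribution = 0.852814
Friction contribution = tan(20)/tan(41) = 0.4187
Fs = 0.852814 + 0.4187
Fs = 1.272


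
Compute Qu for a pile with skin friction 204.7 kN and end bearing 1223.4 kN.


Result: 1428.1 kN

Derivation:
Using Qu = Qf + Qb
Qu = 204.7 + 1223.4
Qu = 1428.1 kN


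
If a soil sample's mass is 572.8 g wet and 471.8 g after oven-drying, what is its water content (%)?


Using w = (m_wet - m_dry) / m_dry * 100
m_wet - m_dry = 572.8 - 471.8 = 101.0 g
w = 101.0 / 471.8 * 100
w = 21.41 %


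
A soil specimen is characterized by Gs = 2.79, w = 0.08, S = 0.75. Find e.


Using the relation e = Gs * w / S
e = 2.79 * 0.08 / 0.75
e = 0.2976


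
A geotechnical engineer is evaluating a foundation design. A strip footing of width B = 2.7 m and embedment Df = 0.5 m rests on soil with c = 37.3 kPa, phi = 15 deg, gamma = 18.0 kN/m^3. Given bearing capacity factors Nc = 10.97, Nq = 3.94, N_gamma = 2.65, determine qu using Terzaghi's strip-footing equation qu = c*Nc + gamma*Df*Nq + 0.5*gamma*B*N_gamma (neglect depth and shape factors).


Result: 509.04 kPa

Derivation:
Compute qu = c*Nc + gamma*Df*Nq + 0.5*gamma*B*N_gamma
Term 1: 37.3 * 10.97 = 409.181
Term 2: 18.0 * 0.5 * 3.94 = 35.46
Term 3: 0.5 * 18.0 * 2.7 * 2.65 = 64.395
qu = 409.181 + 35.46 + 64.395
qu = 509.04 kPa


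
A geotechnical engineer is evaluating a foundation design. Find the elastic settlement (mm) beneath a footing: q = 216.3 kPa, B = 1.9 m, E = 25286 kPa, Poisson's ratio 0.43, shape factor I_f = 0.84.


Result: 11.128 mm

Derivation:
Using Se = q * B * (1 - nu^2) * I_f / E
1 - nu^2 = 1 - 0.43^2 = 0.8151
Se = 216.3 * 1.9 * 0.8151 * 0.84 / 25286
Se = 0.011128 m
Convert to mm: Se = 0.011128 * 1000 = 11.128 mm


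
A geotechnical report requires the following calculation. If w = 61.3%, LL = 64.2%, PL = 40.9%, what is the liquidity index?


First compute the plasticity index:
PI = LL - PL = 64.2 - 40.9 = 23.3
Then compute the liquidity index:
LI = (w - PL) / PI
LI = (61.3 - 40.9) / 23.3
LI = 0.876


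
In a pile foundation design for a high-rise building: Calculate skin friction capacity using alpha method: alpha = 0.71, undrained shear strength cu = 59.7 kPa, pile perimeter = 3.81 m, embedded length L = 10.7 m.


Using Qs = alpha * cu * perimeter * L
Qs = 0.71 * 59.7 * 3.81 * 10.7
Qs = 1727.99 kN


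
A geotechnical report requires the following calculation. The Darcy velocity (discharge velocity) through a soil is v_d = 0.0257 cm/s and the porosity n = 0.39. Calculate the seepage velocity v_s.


Using v_s = v_d / n
v_s = 0.0257 / 0.39
v_s = 0.0659 cm/s


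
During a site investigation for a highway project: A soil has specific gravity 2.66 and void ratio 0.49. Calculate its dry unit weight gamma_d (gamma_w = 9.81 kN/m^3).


Using gamma_d = Gs * gamma_w / (1 + e)
gamma_d = 2.66 * 9.81 / (1 + 0.49)
gamma_d = 2.66 * 9.81 / 1.49
gamma_d = 17.513 kN/m^3


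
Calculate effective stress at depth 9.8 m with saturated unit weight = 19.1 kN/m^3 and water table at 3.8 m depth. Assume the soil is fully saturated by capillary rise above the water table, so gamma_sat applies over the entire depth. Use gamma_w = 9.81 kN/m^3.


Result: 128.32 kPa

Derivation:
Total stress = gamma_sat * depth
sigma = 19.1 * 9.8 = 187.18 kPa
Pore water pressure u = gamma_w * (depth - d_wt)
u = 9.81 * (9.8 - 3.8) = 58.86 kPa
Effective stress = sigma - u
sigma' = 187.18 - 58.86 = 128.32 kPa


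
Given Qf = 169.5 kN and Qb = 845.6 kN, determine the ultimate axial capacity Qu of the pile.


Using Qu = Qf + Qb
Qu = 169.5 + 845.6
Qu = 1015.1 kN


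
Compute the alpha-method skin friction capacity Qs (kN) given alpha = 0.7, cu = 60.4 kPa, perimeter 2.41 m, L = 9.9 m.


Result: 1008.76 kN

Derivation:
Using Qs = alpha * cu * perimeter * L
Qs = 0.7 * 60.4 * 2.41 * 9.9
Qs = 1008.76 kN


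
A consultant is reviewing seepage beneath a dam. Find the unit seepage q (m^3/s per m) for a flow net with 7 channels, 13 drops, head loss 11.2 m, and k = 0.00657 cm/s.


Convert k to m/s for unit consistency with H:
k = 0.00657 cm/s = 0.00657 / 100 m/s = 6.57e-05 m/s
Using q = k * H * Nf / Nd
Nf / Nd = 7 / 13 = 0.5385
q = 6.57e-05 * 11.2 * 0.5385
q = 0.0003962 m^3/s per m


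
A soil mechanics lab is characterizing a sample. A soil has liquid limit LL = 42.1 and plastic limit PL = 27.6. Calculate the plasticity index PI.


Using PI = LL - PL
PI = 42.1 - 27.6
PI = 14.5


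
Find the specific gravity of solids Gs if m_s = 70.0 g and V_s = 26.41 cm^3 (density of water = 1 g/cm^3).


Result: 2.651

Derivation:
Using Gs = m_s / (V_s * rho_w)
Since rho_w = 1 g/cm^3:
Gs = 70.0 / 26.41
Gs = 2.651


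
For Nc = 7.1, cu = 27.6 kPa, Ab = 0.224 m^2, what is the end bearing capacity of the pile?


Result: 43.9 kN

Derivation:
Using Qb = Nc * cu * Ab
Qb = 7.1 * 27.6 * 0.224
Qb = 43.9 kN


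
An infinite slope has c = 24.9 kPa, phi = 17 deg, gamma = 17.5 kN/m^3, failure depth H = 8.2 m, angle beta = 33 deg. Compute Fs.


Result: 0.851

Derivation:
Using Fs = c / (gamma*H*sin(beta)*cos(beta)) + tan(phi)/tan(beta)
Cohesion contribution = 24.9 / (17.5*8.2*sin(33)*cos(33))
Cohesion contribution = 0.379881
Friction contribution = tan(17)/tan(33) = 0.470784
Fs = 0.379881 + 0.470784
Fs = 0.851


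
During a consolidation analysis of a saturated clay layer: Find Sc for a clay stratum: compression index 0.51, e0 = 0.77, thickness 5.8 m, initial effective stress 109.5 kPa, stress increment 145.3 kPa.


Using Sc = Cc * H / (1 + e0) * log10((sigma0 + delta_sigma) / sigma0)
Stress ratio = (109.5 + 145.3) / 109.5 = 2.32694
log10(2.32694) = 0.366785
Cc * H / (1 + e0) = 0.51 * 5.8 / (1 + 0.77) = 1.67119
Sc = 1.67119 * 0.366785
Sc = 0.613 m


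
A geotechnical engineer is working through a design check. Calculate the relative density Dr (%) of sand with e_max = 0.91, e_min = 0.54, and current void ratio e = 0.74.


Using Dr = (e_max - e) / (e_max - e_min) * 100
e_max - e = 0.91 - 0.74 = 0.17
e_max - e_min = 0.91 - 0.54 = 0.37
Dr = 0.17 / 0.37 * 100
Dr = 45.95 %


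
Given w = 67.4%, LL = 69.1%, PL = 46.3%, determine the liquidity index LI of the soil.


Result: 0.925

Derivation:
First compute the plasticity index:
PI = LL - PL = 69.1 - 46.3 = 22.8
Then compute the liquidity index:
LI = (w - PL) / PI
LI = (67.4 - 46.3) / 22.8
LI = 0.925


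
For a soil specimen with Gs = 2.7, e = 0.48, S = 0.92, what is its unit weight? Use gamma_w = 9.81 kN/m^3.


Result: 20.824 kN/m^3

Derivation:
Using gamma = gamma_w * (Gs + S*e) / (1 + e)
Numerator: Gs + S*e = 2.7 + 0.92*0.48 = 3.1416
Denominator: 1 + e = 1 + 0.48 = 1.48
gamma = 9.81 * 3.1416 / 1.48
gamma = 20.824 kN/m^3


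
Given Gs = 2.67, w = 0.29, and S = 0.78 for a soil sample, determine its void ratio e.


Result: 0.9927

Derivation:
Using the relation e = Gs * w / S
e = 2.67 * 0.29 / 0.78
e = 0.9927


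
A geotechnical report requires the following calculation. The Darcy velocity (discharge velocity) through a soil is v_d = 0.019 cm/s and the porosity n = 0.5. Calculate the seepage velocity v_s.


Using v_s = v_d / n
v_s = 0.019 / 0.5
v_s = 0.038 cm/s


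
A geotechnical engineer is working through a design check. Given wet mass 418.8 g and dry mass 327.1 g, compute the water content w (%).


Result: 28.03 %

Derivation:
Using w = (m_wet - m_dry) / m_dry * 100
m_wet - m_dry = 418.8 - 327.1 = 91.7 g
w = 91.7 / 327.1 * 100
w = 28.03 %


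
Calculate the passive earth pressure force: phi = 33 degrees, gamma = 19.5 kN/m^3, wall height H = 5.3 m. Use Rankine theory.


Compute passive earth pressure coefficient:
Kp = tan^2(45 + phi/2) = tan^2(61.5) = 3.39212
Compute passive force:
Pp = 0.5 * Kp * gamma * H^2
Pp = 0.5 * 3.39212 * 19.5 * 5.3^2
Pp = 929.03 kN/m


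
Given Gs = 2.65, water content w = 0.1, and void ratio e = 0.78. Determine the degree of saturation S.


Using S = Gs * w / e
S = 2.65 * 0.1 / 0.78
S = 0.3397


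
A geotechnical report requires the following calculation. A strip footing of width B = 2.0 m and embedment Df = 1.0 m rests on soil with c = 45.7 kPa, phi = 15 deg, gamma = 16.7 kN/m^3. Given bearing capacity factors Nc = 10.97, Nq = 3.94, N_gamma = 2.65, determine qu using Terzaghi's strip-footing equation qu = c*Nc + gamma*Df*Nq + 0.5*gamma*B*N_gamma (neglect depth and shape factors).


Compute qu = c*Nc + gamma*Df*Nq + 0.5*gamma*B*N_gamma
Term 1: 45.7 * 10.97 = 501.329
Term 2: 16.7 * 1.0 * 3.94 = 65.798
Term 3: 0.5 * 16.7 * 2.0 * 2.65 = 44.255
qu = 501.329 + 65.798 + 44.255
qu = 611.38 kPa


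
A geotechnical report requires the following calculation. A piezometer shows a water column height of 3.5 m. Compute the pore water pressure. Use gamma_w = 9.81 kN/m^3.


Result: 34.34 kPa

Derivation:
Using u = gamma_w * h_w
u = 9.81 * 3.5
u = 34.34 kPa


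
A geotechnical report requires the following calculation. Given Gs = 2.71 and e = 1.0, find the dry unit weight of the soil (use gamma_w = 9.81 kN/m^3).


Using gamma_d = Gs * gamma_w / (1 + e)
gamma_d = 2.71 * 9.81 / (1 + 1.0)
gamma_d = 2.71 * 9.81 / 2.0
gamma_d = 13.293 kN/m^3


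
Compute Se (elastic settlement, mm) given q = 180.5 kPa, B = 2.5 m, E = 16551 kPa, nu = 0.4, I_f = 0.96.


Using Se = q * B * (1 - nu^2) * I_f / E
1 - nu^2 = 1 - 0.4^2 = 0.84
Se = 180.5 * 2.5 * 0.84 * 0.96 / 16551
Se = 0.021986 m
Convert to mm: Se = 0.021986 * 1000 = 21.986 mm


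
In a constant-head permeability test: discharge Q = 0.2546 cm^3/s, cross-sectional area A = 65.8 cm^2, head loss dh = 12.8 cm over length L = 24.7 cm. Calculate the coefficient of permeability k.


Compute hydraulic gradient:
i = dh / L = 12.8 / 24.7 = 0.518219
Then apply Darcy's law:
k = Q / (A * i)
k = 0.2546 / (65.8 * 0.518219)
k = 0.2546 / 34.0988
k = 0.007467 cm/s


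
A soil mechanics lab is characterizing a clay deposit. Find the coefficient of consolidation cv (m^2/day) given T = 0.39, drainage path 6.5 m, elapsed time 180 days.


Result: 0.09154 m^2/day

Derivation:
Using cv = T * H_dr^2 / t
H_dr^2 = 6.5^2 = 42.25
cv = 0.39 * 42.25 / 180
cv = 0.09154 m^2/day


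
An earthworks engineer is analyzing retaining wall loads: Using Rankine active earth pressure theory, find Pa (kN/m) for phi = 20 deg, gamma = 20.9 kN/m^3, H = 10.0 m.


Result: 512.35 kN/m

Derivation:
Compute active earth pressure coefficient:
Ka = tan^2(45 - phi/2) = tan^2(35.0) = 0.490291
Compute active force:
Pa = 0.5 * Ka * gamma * H^2
Pa = 0.5 * 0.490291 * 20.9 * 10.0^2
Pa = 512.35 kN/m


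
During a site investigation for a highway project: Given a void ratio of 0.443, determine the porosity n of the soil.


Result: 0.307

Derivation:
Using the relation n = e / (1 + e)
n = 0.443 / (1 + 0.443)
n = 0.443 / 1.443
n = 0.307


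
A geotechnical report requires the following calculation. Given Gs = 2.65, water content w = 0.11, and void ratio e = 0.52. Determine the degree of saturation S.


Using S = Gs * w / e
S = 2.65 * 0.11 / 0.52
S = 0.5606


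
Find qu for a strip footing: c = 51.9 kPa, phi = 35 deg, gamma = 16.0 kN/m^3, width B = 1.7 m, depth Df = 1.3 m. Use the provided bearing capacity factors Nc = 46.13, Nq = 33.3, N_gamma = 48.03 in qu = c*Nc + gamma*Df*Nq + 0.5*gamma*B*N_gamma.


Result: 3740.0 kPa

Derivation:
Compute qu = c*Nc + gamma*Df*Nq + 0.5*gamma*B*N_gamma
Term 1: 51.9 * 46.13 = 2394.147
Term 2: 16.0 * 1.3 * 33.3 = 692.64
Term 3: 0.5 * 16.0 * 1.7 * 48.03 = 653.208
qu = 2394.147 + 692.64 + 653.208
qu = 3740.0 kPa


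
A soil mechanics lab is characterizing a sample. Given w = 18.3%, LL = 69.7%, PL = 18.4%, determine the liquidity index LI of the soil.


First compute the plasticity index:
PI = LL - PL = 69.7 - 18.4 = 51.3
Then compute the liquidity index:
LI = (w - PL) / PI
LI = (18.3 - 18.4) / 51.3
LI = -0.002


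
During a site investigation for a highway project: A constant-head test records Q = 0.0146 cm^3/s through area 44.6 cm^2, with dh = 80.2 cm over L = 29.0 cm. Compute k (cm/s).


Compute hydraulic gradient:
i = dh / L = 80.2 / 29.0 = 2.76552
Then apply Darcy's law:
k = Q / (A * i)
k = 0.0146 / (44.6 * 2.76552)
k = 0.0146 / 123.342
k = 0.000118 cm/s


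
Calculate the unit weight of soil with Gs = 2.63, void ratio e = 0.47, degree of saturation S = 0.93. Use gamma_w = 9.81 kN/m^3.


Result: 20.468 kN/m^3

Derivation:
Using gamma = gamma_w * (Gs + S*e) / (1 + e)
Numerator: Gs + S*e = 2.63 + 0.93*0.47 = 3.0671
Denominator: 1 + e = 1 + 0.47 = 1.47
gamma = 9.81 * 3.0671 / 1.47
gamma = 20.468 kN/m^3


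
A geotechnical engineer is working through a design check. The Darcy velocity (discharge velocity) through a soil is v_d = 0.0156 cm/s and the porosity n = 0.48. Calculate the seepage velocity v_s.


Result: 0.0325 cm/s

Derivation:
Using v_s = v_d / n
v_s = 0.0156 / 0.48
v_s = 0.0325 cm/s


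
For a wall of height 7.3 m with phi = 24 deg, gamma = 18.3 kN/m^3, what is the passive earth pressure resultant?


Compute passive earth pressure coefficient:
Kp = tan^2(45 + phi/2) = tan^2(57.0) = 2.371184
Compute passive force:
Pp = 0.5 * Kp * gamma * H^2
Pp = 0.5 * 2.371184 * 18.3 * 7.3^2
Pp = 1156.2 kN/m


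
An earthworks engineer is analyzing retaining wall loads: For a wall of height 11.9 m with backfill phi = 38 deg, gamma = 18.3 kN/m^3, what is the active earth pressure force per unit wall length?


Compute active earth pressure coefficient:
Ka = tan^2(45 - phi/2) = tan^2(26.0) = 0.237883
Compute active force:
Pa = 0.5 * Ka * gamma * H^2
Pa = 0.5 * 0.237883 * 18.3 * 11.9^2
Pa = 308.23 kN/m


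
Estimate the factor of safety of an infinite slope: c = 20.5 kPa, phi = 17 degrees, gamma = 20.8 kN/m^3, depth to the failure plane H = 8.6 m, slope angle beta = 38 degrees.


Result: 0.628

Derivation:
Using Fs = c / (gamma*H*sin(beta)*cos(beta)) + tan(phi)/tan(beta)
Cohesion contribution = 20.5 / (20.8*8.6*sin(38)*cos(38))
Cohesion contribution = 0.236221
Friction contribution = tan(17)/tan(38) = 0.391317
Fs = 0.236221 + 0.391317
Fs = 0.628


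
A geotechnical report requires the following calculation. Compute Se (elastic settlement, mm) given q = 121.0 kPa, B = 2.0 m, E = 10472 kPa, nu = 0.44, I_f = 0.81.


Result: 15.095 mm

Derivation:
Using Se = q * B * (1 - nu^2) * I_f / E
1 - nu^2 = 1 - 0.44^2 = 0.8064
Se = 121.0 * 2.0 * 0.8064 * 0.81 / 10472
Se = 0.015095 m
Convert to mm: Se = 0.015095 * 1000 = 15.095 mm


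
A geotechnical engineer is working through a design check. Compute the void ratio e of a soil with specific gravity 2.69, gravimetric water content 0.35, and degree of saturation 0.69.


Using the relation e = Gs * w / S
e = 2.69 * 0.35 / 0.69
e = 1.3645


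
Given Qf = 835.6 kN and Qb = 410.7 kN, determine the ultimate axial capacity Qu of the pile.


Using Qu = Qf + Qb
Qu = 835.6 + 410.7
Qu = 1246.3 kN


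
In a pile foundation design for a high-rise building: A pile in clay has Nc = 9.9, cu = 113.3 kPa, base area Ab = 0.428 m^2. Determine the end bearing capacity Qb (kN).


Using Qb = Nc * cu * Ab
Qb = 9.9 * 113.3 * 0.428
Qb = 480.07 kN


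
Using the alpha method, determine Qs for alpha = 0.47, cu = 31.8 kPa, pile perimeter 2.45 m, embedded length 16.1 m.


Result: 589.54 kN

Derivation:
Using Qs = alpha * cu * perimeter * L
Qs = 0.47 * 31.8 * 2.45 * 16.1
Qs = 589.54 kN


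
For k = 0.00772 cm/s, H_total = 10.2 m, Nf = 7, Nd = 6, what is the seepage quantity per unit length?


Convert k to m/s for unit consistency with H:
k = 0.00772 cm/s = 0.00772 / 100 m/s = 7.72e-05 m/s
Using q = k * H * Nf / Nd
Nf / Nd = 7 / 6 = 1.1667
q = 7.72e-05 * 10.2 * 1.1667
q = 0.0009187 m^3/s per m


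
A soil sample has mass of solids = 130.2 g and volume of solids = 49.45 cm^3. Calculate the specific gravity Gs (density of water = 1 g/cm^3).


Using Gs = m_s / (V_s * rho_w)
Since rho_w = 1 g/cm^3:
Gs = 130.2 / 49.45
Gs = 2.633


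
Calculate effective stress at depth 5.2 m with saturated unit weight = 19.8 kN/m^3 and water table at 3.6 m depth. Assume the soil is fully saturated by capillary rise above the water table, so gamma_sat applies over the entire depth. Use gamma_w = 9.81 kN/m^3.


Total stress = gamma_sat * depth
sigma = 19.8 * 5.2 = 102.96 kPa
Pore water pressure u = gamma_w * (depth - d_wt)
u = 9.81 * (5.2 - 3.6) = 15.696 kPa
Effective stress = sigma - u
sigma' = 102.96 - 15.696 = 87.26 kPa


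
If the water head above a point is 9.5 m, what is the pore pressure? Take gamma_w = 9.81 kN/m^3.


Result: 93.2 kPa

Derivation:
Using u = gamma_w * h_w
u = 9.81 * 9.5
u = 93.2 kPa


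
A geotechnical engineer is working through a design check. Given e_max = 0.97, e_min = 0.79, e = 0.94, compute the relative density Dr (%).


Using Dr = (e_max - e) / (e_max - e_min) * 100
e_max - e = 0.97 - 0.94 = 0.03
e_max - e_min = 0.97 - 0.79 = 0.18
Dr = 0.03 / 0.18 * 100
Dr = 16.67 %


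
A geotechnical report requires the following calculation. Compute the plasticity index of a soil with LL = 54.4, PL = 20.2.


Using PI = LL - PL
PI = 54.4 - 20.2
PI = 34.2


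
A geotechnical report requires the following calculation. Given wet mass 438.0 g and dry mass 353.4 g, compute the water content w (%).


Result: 23.94 %

Derivation:
Using w = (m_wet - m_dry) / m_dry * 100
m_wet - m_dry = 438.0 - 353.4 = 84.6 g
w = 84.6 / 353.4 * 100
w = 23.94 %


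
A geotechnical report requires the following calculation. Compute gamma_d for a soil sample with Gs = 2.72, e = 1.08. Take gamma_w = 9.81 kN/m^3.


Using gamma_d = Gs * gamma_w / (1 + e)
gamma_d = 2.72 * 9.81 / (1 + 1.08)
gamma_d = 2.72 * 9.81 / 2.08
gamma_d = 12.828 kN/m^3


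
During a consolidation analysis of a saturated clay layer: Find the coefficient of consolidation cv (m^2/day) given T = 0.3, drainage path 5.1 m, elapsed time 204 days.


Using cv = T * H_dr^2 / t
H_dr^2 = 5.1^2 = 26.01
cv = 0.3 * 26.01 / 204
cv = 0.03825 m^2/day


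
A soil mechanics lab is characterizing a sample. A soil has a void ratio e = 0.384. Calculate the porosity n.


Using the relation n = e / (1 + e)
n = 0.384 / (1 + 0.384)
n = 0.384 / 1.384
n = 0.2775


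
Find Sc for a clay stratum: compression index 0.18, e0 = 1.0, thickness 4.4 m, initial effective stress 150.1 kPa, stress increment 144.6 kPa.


Result: 0.116 m

Derivation:
Using Sc = Cc * H / (1 + e0) * log10((sigma0 + delta_sigma) / sigma0)
Stress ratio = (150.1 + 144.6) / 150.1 = 1.96336
log10(1.96336) = 0.292999
Cc * H / (1 + e0) = 0.18 * 4.4 / (1 + 1.0) = 0.396
Sc = 0.396 * 0.292999
Sc = 0.116 m


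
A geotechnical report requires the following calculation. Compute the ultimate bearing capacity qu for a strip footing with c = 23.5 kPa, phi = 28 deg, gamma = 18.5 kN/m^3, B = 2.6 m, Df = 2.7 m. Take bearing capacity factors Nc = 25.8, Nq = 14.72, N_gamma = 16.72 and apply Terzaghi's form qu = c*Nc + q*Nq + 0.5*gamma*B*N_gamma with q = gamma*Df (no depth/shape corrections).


Result: 1743.68 kPa

Derivation:
Compute qu = c*Nc + gamma*Df*Nq + 0.5*gamma*B*N_gamma
Term 1: 23.5 * 25.8 = 606.3
Term 2: 18.5 * 2.7 * 14.72 = 735.264
Term 3: 0.5 * 18.5 * 2.6 * 16.72 = 402.116
qu = 606.3 + 735.264 + 402.116
qu = 1743.68 kPa


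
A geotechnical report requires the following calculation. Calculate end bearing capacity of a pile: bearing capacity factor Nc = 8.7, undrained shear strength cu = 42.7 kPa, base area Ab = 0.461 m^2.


Result: 171.26 kN

Derivation:
Using Qb = Nc * cu * Ab
Qb = 8.7 * 42.7 * 0.461
Qb = 171.26 kN


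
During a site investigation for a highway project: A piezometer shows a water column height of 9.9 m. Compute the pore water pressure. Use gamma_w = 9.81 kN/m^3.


Result: 97.12 kPa

Derivation:
Using u = gamma_w * h_w
u = 9.81 * 9.9
u = 97.12 kPa


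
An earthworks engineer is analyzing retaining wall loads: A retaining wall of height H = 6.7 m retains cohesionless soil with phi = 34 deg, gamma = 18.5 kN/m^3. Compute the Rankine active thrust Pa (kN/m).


Compute active earth pressure coefficient:
Ka = tan^2(45 - phi/2) = tan^2(28.0) = 0.282715
Compute active force:
Pa = 0.5 * Ka * gamma * H^2
Pa = 0.5 * 0.282715 * 18.5 * 6.7^2
Pa = 117.39 kN/m


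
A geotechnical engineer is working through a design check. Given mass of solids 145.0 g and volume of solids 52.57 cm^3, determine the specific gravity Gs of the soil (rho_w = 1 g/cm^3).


Using Gs = m_s / (V_s * rho_w)
Since rho_w = 1 g/cm^3:
Gs = 145.0 / 52.57
Gs = 2.758


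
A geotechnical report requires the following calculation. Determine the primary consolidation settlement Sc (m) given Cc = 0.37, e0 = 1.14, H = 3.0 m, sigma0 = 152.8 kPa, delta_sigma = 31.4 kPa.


Result: 0.0421 m

Derivation:
Using Sc = Cc * H / (1 + e0) * log10((sigma0 + delta_sigma) / sigma0)
Stress ratio = (152.8 + 31.4) / 152.8 = 1.2055
log10(1.2055) = 0.0811663
Cc * H / (1 + e0) = 0.37 * 3.0 / (1 + 1.14) = 0.518692
Sc = 0.518692 * 0.0811663
Sc = 0.0421 m


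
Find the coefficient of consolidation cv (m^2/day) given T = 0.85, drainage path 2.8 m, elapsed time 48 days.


Using cv = T * H_dr^2 / t
H_dr^2 = 2.8^2 = 7.84
cv = 0.85 * 7.84 / 48
cv = 0.13883 m^2/day


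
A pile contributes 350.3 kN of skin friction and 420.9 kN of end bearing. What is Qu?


Using Qu = Qf + Qb
Qu = 350.3 + 420.9
Qu = 771.2 kN


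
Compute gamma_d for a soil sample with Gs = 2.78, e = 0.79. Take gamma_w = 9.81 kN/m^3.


Using gamma_d = Gs * gamma_w / (1 + e)
gamma_d = 2.78 * 9.81 / (1 + 0.79)
gamma_d = 2.78 * 9.81 / 1.79
gamma_d = 15.236 kN/m^3


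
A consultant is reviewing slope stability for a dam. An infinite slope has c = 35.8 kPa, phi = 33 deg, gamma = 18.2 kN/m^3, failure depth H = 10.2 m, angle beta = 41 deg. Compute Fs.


Using Fs = c / (gamma*H*sin(beta)*cos(beta)) + tan(phi)/tan(beta)
Cohesion contribution = 35.8 / (18.2*10.2*sin(41)*cos(41))
Cohesion contribution = 0.389483
Friction contribution = tan(33)/tan(41) = 0.747058
Fs = 0.389483 + 0.747058
Fs = 1.137


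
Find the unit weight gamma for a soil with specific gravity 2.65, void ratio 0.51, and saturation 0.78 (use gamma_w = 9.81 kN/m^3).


Using gamma = gamma_w * (Gs + S*e) / (1 + e)
Numerator: Gs + S*e = 2.65 + 0.78*0.51 = 3.0478
Denominator: 1 + e = 1 + 0.51 = 1.51
gamma = 9.81 * 3.0478 / 1.51
gamma = 19.801 kN/m^3


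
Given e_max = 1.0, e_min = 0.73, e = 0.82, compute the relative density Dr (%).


Result: 66.67 %

Derivation:
Using Dr = (e_max - e) / (e_max - e_min) * 100
e_max - e = 1.0 - 0.82 = 0.18
e_max - e_min = 1.0 - 0.73 = 0.27
Dr = 0.18 / 0.27 * 100
Dr = 66.67 %


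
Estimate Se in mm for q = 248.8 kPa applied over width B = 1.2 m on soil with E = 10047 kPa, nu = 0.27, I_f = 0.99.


Using Se = q * B * (1 - nu^2) * I_f / E
1 - nu^2 = 1 - 0.27^2 = 0.9271
Se = 248.8 * 1.2 * 0.9271 * 0.99 / 10047
Se = 0.027275 m
Convert to mm: Se = 0.027275 * 1000 = 27.275 mm


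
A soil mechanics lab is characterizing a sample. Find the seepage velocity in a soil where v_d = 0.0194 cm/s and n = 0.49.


Using v_s = v_d / n
v_s = 0.0194 / 0.49
v_s = 0.03959 cm/s


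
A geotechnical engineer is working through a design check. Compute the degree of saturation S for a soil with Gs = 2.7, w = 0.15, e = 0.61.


Result: 0.6639

Derivation:
Using S = Gs * w / e
S = 2.7 * 0.15 / 0.61
S = 0.6639


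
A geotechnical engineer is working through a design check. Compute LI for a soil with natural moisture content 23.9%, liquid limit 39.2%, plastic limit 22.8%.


Result: 0.067

Derivation:
First compute the plasticity index:
PI = LL - PL = 39.2 - 22.8 = 16.4
Then compute the liquidity index:
LI = (w - PL) / PI
LI = (23.9 - 22.8) / 16.4
LI = 0.067


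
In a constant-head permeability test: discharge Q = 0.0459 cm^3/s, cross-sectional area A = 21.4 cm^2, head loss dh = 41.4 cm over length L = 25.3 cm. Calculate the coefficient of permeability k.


Compute hydraulic gradient:
i = dh / L = 41.4 / 25.3 = 1.63636
Then apply Darcy's law:
k = Q / (A * i)
k = 0.0459 / (21.4 * 1.63636)
k = 0.0459 / 35.0182
k = 0.001311 cm/s


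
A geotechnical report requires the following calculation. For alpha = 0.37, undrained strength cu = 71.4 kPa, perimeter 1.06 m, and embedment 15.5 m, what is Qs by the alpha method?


Using Qs = alpha * cu * perimeter * L
Qs = 0.37 * 71.4 * 1.06 * 15.5
Qs = 434.05 kN


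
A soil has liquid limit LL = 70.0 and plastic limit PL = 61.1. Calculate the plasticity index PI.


Using PI = LL - PL
PI = 70.0 - 61.1
PI = 8.9


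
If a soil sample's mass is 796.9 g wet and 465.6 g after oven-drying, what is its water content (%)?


Using w = (m_wet - m_dry) / m_dry * 100
m_wet - m_dry = 796.9 - 465.6 = 331.3 g
w = 331.3 / 465.6 * 100
w = 71.16 %


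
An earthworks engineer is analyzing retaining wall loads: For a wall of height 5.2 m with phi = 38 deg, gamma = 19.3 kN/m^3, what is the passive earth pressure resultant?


Compute passive earth pressure coefficient:
Kp = tan^2(45 + phi/2) = tan^2(64.0) = 4.203746
Compute passive force:
Pp = 0.5 * Kp * gamma * H^2
Pp = 0.5 * 4.203746 * 19.3 * 5.2^2
Pp = 1096.91 kN/m


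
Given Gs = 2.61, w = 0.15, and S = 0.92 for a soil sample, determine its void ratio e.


Result: 0.4255

Derivation:
Using the relation e = Gs * w / S
e = 2.61 * 0.15 / 0.92
e = 0.4255


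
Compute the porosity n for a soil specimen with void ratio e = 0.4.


Using the relation n = e / (1 + e)
n = 0.4 / (1 + 0.4)
n = 0.4 / 1.4
n = 0.2857


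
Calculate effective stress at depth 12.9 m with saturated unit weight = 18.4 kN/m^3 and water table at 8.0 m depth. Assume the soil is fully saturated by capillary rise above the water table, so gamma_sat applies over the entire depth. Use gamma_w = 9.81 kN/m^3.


Result: 189.29 kPa

Derivation:
Total stress = gamma_sat * depth
sigma = 18.4 * 12.9 = 237.36 kPa
Pore water pressure u = gamma_w * (depth - d_wt)
u = 9.81 * (12.9 - 8.0) = 48.069 kPa
Effective stress = sigma - u
sigma' = 237.36 - 48.069 = 189.29 kPa


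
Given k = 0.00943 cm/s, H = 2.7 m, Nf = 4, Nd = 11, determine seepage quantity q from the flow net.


Convert k to m/s for unit consistency with H:
k = 0.00943 cm/s = 0.00943 / 100 m/s = 9.43e-05 m/s
Using q = k * H * Nf / Nd
Nf / Nd = 4 / 11 = 0.3636
q = 9.43e-05 * 2.7 * 0.3636
q = 9.259e-05 m^3/s per m
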